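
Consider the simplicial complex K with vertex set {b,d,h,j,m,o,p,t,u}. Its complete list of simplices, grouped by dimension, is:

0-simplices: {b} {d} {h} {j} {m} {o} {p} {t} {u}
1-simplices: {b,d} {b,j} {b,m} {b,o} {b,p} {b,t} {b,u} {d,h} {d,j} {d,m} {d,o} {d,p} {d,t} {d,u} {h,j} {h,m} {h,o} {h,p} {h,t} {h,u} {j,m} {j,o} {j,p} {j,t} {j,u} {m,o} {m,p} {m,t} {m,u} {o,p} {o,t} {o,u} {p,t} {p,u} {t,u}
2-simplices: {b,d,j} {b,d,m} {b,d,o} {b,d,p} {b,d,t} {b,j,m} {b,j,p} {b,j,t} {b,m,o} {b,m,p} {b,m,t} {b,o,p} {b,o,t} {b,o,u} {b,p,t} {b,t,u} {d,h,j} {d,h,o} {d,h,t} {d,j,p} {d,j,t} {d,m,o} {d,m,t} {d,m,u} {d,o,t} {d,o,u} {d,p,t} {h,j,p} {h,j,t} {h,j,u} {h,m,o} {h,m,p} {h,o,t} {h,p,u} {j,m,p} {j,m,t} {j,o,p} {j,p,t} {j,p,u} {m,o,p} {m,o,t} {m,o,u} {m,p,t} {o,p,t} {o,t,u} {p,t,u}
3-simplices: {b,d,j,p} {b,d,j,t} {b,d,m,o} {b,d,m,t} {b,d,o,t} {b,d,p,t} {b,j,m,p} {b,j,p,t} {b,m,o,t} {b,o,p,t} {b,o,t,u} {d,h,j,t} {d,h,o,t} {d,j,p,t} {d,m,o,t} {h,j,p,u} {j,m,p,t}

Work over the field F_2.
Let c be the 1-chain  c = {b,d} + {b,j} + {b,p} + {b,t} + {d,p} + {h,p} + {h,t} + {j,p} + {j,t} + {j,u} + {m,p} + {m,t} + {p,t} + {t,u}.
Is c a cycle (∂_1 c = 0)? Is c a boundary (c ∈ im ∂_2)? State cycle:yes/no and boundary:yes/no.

cycle:yes boundary:yes

n_0=9 n_1=35 n_2=46 n_3=17  [Z2]
∂1: piv[bd,bj,bm,bo,bp,bt,bu,dh] rk=8  ker:dj,dm,do,dp,dt,du,hj,hm,ho,hp,ht,hu,jm,jo,jp,jt,ju,mo,mp,mt,mu,op,ot,ou,pt,pu,tu
∂2: piv[bdj,bdm,bdo,bdp,bdt,bjm,bjp,bjt,bmo,bmp,bmt,bop,bot,bou,bpt,btu,dhj,dho,dht,dmu,dou,hjp,hju,hmo,hpu,jop,ptu] rk=27  ker:djp,djt,dmo,dmt,dot,dpt,hjt,hmp,hot,jmp,jmt,jpt,jpu,mop,mot,mou,mpt,opt,otu
∂3: piv[bdjp,bdjt,bdmo,bdmt,bdot,bdpt,bjmp,bjpt,bmot,bopt,botu,dhjt,dhot,hjpu,jmpt] rk=15  ker:djpt,dmot
∂1c = 0
c vs im∂2: reduces to 0 ⇒ boundary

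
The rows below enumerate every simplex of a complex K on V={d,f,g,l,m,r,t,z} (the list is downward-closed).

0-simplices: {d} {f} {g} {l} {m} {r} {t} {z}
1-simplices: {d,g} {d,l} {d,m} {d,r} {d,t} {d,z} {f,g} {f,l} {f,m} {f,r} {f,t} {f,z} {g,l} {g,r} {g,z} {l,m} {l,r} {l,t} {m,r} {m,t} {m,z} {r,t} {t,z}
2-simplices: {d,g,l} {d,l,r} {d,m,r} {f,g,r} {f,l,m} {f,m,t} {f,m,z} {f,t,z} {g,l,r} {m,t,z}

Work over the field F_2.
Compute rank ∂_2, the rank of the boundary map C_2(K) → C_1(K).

rank∂_2=9

n_0=8 n_1=23 n_2=10  [Z2]
∂1: piv[dg,dl,dm,dr,dt,dz,fg] rk=7  ker:fl,fm,fr,ft,fz,gl,gr,gz,lm,lr,lt,mr,mt,mz,rt,tz
∂2: piv[dgl,dlr,dmr,fgr,flm,fmt,fmz,ftz,glr] rk=9  ker:mtz
rk∂_2=9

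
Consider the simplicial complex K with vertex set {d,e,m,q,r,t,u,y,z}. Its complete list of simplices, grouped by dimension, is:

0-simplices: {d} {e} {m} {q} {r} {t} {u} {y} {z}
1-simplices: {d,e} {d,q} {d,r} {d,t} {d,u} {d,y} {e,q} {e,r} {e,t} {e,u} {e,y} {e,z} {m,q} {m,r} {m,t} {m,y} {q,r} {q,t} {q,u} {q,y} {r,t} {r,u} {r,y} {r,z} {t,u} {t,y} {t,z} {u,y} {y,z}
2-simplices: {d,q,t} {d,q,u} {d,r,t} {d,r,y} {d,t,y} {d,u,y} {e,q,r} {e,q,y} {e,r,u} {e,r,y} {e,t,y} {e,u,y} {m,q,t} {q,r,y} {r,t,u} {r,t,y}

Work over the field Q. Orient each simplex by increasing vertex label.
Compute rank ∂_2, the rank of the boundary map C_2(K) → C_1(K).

rank∂_2=14

n_0=9 n_1=29 n_2=16  [Q]
∂1: piv[de,dq,dr,dt,du,dy,ez,mq] rk=8  ker:eq,er,et,eu,ey,mr,mt,my,qr,qt,qu,qy,rt,ru,ry,rz,tu,ty,tz,uy,yz
∂2: piv[dqt,dqu,drt,dry,dty,duy,eqr,eqy,eru,ery,ety,euy,mqt,rtu] rk=14  ker:qry,rty
rk∂_2=14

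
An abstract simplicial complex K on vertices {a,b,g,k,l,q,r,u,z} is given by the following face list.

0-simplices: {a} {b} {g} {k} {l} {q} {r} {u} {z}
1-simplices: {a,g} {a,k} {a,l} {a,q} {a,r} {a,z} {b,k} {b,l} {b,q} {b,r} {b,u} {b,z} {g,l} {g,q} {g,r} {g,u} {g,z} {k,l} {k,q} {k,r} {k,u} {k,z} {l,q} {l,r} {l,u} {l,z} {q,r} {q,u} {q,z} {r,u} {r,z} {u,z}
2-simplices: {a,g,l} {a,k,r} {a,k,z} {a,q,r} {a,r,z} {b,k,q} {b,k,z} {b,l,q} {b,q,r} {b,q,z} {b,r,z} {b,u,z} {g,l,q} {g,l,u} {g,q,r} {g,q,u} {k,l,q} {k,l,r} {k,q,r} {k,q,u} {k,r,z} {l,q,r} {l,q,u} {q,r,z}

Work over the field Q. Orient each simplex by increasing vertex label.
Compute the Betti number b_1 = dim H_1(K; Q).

n_0=9 n_1=32 n_2=24  [Q]
∂1: piv[ag,ak,al,aq,ar,az,bk,bu] rk=8  ker:bl,bq,br,bz,gl,gq,gr,gu,gz,kl,kq,kr,ku,kz,lq,lr,lu,lz,qr,qu,qz,ru,rz,uz
∂2: piv[agl,akr,akz,aqr,arz,bkq,bkz,blq,bqr,bqz,brz,buz,glq,glu,gqr,gqu,klq,klr,kqu] rk=19  ker:kqr,krz,lqr,lqu,qrz
b_1=(32−8)−19=5

b_1=5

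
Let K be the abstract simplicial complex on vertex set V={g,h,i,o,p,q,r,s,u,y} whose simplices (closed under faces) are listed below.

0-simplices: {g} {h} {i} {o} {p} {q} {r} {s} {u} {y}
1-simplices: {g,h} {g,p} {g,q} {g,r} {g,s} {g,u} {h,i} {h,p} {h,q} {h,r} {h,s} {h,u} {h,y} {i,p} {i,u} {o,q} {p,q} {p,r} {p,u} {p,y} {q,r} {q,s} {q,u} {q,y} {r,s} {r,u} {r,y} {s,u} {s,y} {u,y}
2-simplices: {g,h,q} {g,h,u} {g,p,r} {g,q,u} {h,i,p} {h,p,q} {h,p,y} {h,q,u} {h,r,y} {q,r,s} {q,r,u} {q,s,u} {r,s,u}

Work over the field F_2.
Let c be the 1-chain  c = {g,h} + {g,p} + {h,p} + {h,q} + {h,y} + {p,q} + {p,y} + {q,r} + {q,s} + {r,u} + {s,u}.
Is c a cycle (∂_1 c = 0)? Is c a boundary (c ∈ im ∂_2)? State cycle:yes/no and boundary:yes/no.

cycle:yes boundary:no

n_0=10 n_1=30 n_2=13  [Z2]
∂1: piv[gh,gp,gq,gr,gs,gu,hi,hy,oq] rk=9  ker:hp,hq,hr,hs,hu,ip,iu,pq,pr,pu,py,qr,qs,qu,qy,rs,ru,ry,su,sy,uy
∂2: piv[ghq,ghu,gpr,gqu,hip,hpq,hpy,hry,qrs,qru,qsu] rk=11  ker:hqu,rsu
∂1c = 0
c vs im∂2: residual ≠ 0 ⇒ not boundary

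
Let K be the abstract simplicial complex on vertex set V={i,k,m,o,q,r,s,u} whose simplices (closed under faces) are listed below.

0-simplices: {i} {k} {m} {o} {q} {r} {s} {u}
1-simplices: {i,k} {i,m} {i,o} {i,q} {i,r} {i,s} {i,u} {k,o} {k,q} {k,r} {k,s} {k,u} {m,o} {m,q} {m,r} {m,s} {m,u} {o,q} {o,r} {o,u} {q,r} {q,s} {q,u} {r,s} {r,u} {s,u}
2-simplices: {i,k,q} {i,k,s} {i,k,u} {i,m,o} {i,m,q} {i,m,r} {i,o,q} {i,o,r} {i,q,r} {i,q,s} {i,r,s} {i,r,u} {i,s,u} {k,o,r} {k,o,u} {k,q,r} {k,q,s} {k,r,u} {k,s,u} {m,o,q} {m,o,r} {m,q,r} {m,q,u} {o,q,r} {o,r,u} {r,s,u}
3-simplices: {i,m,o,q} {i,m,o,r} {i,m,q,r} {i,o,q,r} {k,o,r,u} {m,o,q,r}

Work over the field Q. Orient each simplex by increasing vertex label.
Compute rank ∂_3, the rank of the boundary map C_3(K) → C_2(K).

n_0=8 n_1=26 n_2=26 n_3=6  [Q]
∂1: piv[ik,im,io,iq,ir,is,iu] rk=7  ker:ko,kq,kr,ks,ku,mo,mq,mr,ms,mu,oq,or,ou,qr,qs,qu,rs,ru,su
∂2: piv[ikq,iks,iku,imo,imq,imr,ioq,ior,iqr,iqs,irs,iru,isu,kor,kou,kqr,mqu] rk=17  ker:kqs,kru,ksu,moq,mor,mqr,oqr,oru,rsu
∂3: piv[imoq,imor,imqr,ioqr,koru] rk=5  ker:moqr
rk∂_3=5

rank∂_3=5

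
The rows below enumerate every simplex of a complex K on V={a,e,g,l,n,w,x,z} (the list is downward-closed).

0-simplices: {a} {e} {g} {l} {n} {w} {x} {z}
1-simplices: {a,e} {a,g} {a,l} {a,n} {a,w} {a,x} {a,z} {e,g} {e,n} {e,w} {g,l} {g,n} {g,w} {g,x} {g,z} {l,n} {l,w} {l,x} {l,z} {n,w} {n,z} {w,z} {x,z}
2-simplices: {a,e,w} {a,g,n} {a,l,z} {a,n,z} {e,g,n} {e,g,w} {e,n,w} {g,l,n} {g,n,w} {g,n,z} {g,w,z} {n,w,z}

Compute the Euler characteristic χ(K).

n_0=8 n_1=23 n_2=12
χ=+8−23+12=-3

χ(K)=-3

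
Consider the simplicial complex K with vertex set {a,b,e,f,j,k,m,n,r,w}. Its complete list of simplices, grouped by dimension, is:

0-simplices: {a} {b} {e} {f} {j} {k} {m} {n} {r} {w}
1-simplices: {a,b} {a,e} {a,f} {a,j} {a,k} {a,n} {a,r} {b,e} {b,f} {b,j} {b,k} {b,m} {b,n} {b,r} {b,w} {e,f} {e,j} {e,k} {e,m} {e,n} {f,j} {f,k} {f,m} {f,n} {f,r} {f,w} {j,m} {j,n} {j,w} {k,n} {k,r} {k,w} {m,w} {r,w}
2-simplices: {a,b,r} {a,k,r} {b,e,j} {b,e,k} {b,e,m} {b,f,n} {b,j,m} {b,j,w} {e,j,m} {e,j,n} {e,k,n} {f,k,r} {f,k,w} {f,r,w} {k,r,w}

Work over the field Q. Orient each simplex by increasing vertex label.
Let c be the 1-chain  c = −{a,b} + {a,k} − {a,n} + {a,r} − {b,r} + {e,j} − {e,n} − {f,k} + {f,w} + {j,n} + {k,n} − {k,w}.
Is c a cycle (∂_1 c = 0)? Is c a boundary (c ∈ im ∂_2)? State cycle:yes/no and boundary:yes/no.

cycle:yes boundary:no

n_0=10 n_1=34 n_2=15  [Q]
∂1: piv[ab,ae,af,aj,ak,an,ar,bm,bw] rk=9  ker:be,bf,bj,bk,bn,br,ef,ej,ek,em,en,fj,fk,fm,fn,fr,fw,jm,jn,jw,kn,kr,kw,mw,rw
∂2: piv[abr,akr,bej,bek,bem,bfn,bjm,bjw,ejn,ekn,fkr,fkw,frw] rk=13  ker:ejm,krw
∂1c = 0
c vs im∂2: residual ≠ 0 ⇒ not boundary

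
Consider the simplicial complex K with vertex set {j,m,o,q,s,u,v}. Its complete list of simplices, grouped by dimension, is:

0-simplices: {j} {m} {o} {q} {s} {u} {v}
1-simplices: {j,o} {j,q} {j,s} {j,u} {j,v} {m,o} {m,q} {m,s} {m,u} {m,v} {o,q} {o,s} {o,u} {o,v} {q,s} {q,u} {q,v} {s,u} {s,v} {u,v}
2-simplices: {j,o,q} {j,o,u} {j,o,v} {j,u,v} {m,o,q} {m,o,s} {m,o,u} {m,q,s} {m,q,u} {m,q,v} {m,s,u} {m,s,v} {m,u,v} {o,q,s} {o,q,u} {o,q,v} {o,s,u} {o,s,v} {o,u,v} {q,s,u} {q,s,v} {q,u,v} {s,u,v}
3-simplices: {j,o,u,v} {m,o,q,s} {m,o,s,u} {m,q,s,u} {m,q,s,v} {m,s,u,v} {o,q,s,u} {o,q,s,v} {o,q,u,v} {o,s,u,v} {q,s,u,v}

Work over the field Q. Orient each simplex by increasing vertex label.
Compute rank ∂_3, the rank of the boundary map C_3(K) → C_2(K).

n_0=7 n_1=20 n_2=23 n_3=11  [Q]
∂1: piv[jo,jq,js,ju,jv,mo] rk=6  ker:mq,ms,mu,mv,oq,os,ou,ov,qs,qu,qv,su,sv,uv
∂2: piv[joq,jou,jov,juv,moq,mos,mou,mqs,mqu,mqv,msu,msv,muv] rk=13  ker:oqs,oqu,oqv,osu,osv,ouv,qsu,qsv,quv,suv
∂3: piv[jouv,moqs,mosu,mqsu,mqsv,msuv,oqsu,oqsv,oquv,osuv] rk=10  ker:qsuv
rk∂_3=10

rank∂_3=10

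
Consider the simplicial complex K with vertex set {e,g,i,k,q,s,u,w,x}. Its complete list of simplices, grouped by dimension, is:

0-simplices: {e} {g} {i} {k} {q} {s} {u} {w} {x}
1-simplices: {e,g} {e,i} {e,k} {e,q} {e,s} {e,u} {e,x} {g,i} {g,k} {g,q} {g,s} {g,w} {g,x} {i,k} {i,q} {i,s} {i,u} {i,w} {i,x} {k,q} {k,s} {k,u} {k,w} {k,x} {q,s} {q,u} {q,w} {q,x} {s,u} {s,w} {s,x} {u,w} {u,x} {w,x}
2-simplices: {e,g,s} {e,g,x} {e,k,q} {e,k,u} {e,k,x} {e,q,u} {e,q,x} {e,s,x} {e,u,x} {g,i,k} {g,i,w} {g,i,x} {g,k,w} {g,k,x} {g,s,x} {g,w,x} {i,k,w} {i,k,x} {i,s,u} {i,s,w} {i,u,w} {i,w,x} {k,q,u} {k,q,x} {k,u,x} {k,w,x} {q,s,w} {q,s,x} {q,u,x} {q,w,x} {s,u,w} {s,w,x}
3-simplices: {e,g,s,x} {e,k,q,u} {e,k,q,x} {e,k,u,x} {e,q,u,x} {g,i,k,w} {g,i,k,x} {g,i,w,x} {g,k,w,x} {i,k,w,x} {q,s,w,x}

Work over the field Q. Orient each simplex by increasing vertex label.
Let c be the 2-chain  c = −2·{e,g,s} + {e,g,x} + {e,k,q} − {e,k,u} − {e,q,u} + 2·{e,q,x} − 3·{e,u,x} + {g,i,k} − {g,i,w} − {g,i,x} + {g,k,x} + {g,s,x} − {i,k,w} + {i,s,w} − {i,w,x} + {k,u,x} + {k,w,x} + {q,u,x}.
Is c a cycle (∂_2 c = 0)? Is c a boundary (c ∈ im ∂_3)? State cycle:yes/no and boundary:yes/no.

n_0=9 n_1=34 n_2=32 n_3=11  [Q]
∂1: piv[eg,ei,ek,eq,es,eu,ex,gw] rk=8  ker:gi,gk,gq,gs,gx,ik,iq,is,iu,iw,ix,kq,ks,ku,kw,kx,qs,qu,qw,qx,su,sw,sx,uw,ux,wx
∂2: piv[egs,egx,ekq,eku,ekx,equ,eqx,esx,eux,gik,giw,gix,gkw,gkx,gwx,isu,isw,iuw,qsw,qsx,qwx] rk=21  ker:gsx,ikw,ikx,iwx,kqu,kqx,kux,kwx,qux,suw,swx
∂3: piv[egsx,ekqu,ekqx,ekux,equx,gikw,gikx,giwx,gkwx,qswx] rk=10  ker:ikwx
∂2c = −{e,g} + 2·{e,s} − {e,u} − {g,i} − {g,s} + {g,w} + {i,s} − 2·{i,w} + {k,q} − {k,x} + {q,x} + {s,w} + {s,x} − {u,x}

cycle:no boundary:no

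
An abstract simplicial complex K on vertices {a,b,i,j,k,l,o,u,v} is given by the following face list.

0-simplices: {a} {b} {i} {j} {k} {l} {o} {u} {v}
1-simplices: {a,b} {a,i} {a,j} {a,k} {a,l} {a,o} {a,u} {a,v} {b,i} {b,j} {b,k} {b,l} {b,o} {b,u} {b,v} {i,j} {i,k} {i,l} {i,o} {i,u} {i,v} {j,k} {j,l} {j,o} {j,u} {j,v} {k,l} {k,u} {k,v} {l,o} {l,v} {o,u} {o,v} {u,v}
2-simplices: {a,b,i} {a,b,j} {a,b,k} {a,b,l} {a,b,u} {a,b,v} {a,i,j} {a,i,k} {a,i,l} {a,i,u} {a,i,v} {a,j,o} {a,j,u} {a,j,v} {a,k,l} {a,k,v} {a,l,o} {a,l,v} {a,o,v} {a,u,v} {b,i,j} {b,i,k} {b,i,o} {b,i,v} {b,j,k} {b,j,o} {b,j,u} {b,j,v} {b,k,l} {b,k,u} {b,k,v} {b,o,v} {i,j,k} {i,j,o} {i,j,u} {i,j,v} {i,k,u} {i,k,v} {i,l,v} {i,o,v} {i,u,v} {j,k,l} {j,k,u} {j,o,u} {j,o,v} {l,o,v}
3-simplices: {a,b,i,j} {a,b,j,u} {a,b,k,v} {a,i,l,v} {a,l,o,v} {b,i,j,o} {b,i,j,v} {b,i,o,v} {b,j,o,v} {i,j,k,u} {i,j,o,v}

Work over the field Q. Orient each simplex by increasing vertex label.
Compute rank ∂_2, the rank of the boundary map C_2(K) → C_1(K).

rank∂_2=26

n_0=9 n_1=34 n_2=46 n_3=11  [Q]
∂1: piv[ab,ai,aj,ak,al,ao,au,av] rk=8  ker:bi,bj,bk,bl,bo,bu,bv,ij,ik,il,io,iu,iv,jk,jl,jo,ju,jv,kl,ku,kv,lo,lv,ou,ov,uv
∂2: piv[abi,abj,abk,abl,abu,abv,aij,aik,ail,aiu,aiv,ajo,aju,ajv,akl,akv,alo,alv,aov,auv,bio,bjk,bjo,bku,jkl,jou] rk=26  ker:bij,bik,biv,bju,bjv,bkl,bkv,bov,ijk,ijo,iju,ijv,iku,ikv,ilv,iov,iuv,jku,jov,lov
∂3: piv[abij,abju,abkv,ailv,alov,bijo,bijv,biov,bjov,ijku] rk=10  ker:ijov
rk∂_2=26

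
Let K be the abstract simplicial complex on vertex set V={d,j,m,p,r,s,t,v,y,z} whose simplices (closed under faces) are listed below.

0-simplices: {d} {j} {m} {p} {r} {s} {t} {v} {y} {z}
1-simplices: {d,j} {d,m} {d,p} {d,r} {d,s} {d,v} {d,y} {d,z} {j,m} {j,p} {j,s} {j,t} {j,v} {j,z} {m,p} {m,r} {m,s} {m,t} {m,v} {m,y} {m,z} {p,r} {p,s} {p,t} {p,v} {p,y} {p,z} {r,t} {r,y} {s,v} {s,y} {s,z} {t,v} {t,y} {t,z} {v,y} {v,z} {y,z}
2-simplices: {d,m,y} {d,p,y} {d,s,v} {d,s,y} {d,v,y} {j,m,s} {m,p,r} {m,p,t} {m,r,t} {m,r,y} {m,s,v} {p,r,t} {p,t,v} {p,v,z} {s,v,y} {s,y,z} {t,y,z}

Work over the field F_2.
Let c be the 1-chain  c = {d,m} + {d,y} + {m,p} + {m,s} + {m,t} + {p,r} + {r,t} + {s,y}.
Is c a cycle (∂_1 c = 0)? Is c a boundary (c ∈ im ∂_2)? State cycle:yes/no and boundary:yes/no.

n_0=10 n_1=38 n_2=17  [Z2]
∂1: piv[dj,dm,dp,dr,ds,dv,dy,dz,jt] rk=9  ker:jm,jp,js,jv,jz,mp,mr,ms,mt,mv,my,mz,pr,ps,pt,pv,py,pz,rt,ry,sv,sy,sz,tv,ty,tz,vy,vz,yz
∂2: piv[dmy,dpy,dsv,dsy,dvy,jms,mpr,mpt,mrt,mry,msv,ptv,pvz,syz,tyz] rk=15  ker:prt,svy
∂1c = 0
c vs im∂2: residual ≠ 0 ⇒ not boundary

cycle:yes boundary:no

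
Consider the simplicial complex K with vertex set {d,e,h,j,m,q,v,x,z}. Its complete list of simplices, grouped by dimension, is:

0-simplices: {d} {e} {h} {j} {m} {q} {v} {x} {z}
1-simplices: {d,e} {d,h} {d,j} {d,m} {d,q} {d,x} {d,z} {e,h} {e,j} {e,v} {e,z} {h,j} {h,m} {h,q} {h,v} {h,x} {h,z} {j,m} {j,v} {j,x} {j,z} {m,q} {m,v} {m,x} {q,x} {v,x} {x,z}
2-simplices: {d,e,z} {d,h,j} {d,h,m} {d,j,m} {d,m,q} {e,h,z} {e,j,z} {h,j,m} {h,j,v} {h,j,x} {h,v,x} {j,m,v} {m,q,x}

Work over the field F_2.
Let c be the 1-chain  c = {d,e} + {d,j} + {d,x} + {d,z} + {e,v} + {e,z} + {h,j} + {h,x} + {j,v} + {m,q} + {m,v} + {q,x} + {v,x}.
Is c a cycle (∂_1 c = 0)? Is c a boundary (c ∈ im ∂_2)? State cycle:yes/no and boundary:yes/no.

cycle:no boundary:no

n_0=9 n_1=27 n_2=13  [Z2]
∂1: piv[de,dh,dj,dm,dq,dx,dz,ev] rk=8  ker:eh,ej,ez,hj,hm,hq,hv,hx,hz,jm,jv,jx,jz,mq,mv,mx,qx,vx,xz
∂2: piv[dez,dhj,dhm,djm,dmq,ehz,ejz,hjv,hjx,hvx,jmv,mqx] rk=12  ker:hjm
∂1c = {e} + {j}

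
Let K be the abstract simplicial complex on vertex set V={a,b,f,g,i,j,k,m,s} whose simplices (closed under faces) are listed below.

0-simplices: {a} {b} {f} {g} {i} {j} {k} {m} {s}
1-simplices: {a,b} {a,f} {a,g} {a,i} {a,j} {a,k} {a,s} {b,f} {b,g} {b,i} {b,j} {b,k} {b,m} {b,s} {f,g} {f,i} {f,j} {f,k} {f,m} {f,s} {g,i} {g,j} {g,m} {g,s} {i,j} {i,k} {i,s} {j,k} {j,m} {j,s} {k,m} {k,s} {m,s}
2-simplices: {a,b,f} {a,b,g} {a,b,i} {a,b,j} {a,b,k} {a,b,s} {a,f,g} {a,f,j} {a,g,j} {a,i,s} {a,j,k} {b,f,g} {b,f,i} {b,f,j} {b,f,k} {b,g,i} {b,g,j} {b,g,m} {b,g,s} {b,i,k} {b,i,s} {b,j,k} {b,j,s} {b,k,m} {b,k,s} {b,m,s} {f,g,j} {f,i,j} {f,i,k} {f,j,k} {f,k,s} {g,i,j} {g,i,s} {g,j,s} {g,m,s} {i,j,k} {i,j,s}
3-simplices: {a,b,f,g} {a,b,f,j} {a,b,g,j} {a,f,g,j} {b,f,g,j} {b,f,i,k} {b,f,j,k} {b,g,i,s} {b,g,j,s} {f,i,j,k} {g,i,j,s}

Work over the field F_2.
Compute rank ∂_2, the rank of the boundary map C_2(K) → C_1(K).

n_0=9 n_1=33 n_2=37 n_3=11  [Z2]
∂1: piv[ab,af,ag,ai,aj,ak,as,bm] rk=8  ker:bf,bg,bi,bj,bk,bs,fg,fi,fj,fk,fm,fs,gi,gj,gm,gs,ij,ik,is,jk,jm,js,km,ks,ms
∂2: piv[abf,abg,abi,abj,abk,abs,afg,afj,agj,ais,ajk,bfi,bfk,bgi,bgm,bgs,bik,bjs,bkm,bks,bms,fij,fks] rk=23  ker:bfg,bfj,bgj,bis,bjk,fgj,fik,fjk,gij,gis,gjs,gms,ijk,ijs
∂3: piv[abfg,abfj,abgj,afgj,bfik,bfjk,bgis,bgjs,fijk,gijs] rk=10  ker:bfgj
rk∂_2=23

rank∂_2=23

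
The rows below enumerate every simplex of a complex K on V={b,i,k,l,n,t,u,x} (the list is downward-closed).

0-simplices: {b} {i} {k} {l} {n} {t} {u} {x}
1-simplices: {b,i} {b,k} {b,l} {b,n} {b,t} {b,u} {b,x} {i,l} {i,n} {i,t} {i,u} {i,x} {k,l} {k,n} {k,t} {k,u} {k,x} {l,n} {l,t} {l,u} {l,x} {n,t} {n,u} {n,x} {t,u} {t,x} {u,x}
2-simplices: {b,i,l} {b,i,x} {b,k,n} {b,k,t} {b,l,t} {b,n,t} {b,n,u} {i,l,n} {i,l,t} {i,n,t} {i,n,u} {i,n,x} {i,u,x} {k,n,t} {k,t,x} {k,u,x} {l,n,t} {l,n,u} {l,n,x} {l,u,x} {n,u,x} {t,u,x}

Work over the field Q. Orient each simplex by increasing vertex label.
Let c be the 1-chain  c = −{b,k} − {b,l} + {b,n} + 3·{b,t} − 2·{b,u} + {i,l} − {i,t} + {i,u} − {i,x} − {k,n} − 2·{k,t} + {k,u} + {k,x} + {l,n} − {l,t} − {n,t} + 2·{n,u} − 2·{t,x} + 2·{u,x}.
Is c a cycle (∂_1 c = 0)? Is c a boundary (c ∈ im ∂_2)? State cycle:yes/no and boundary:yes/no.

n_0=8 n_1=27 n_2=22  [Q]
∂1: piv[bi,bk,bl,bn,bt,bu,bx] rk=7  ker:il,in,it,iu,ix,kl,kn,kt,ku,kx,ln,lt,lu,lx,nt,nu,nx,tu,tx,ux
∂2: piv[bil,bix,bkn,bkt,blt,bnt,bnu,iln,ilt,int,inu,inx,iux,ktx,kux,lnu,lnx,tux] rk=18  ker:knt,lnt,lux,nux
∂1c = 0
c vs im∂2: reduces to 0 ⇒ boundary

cycle:yes boundary:yes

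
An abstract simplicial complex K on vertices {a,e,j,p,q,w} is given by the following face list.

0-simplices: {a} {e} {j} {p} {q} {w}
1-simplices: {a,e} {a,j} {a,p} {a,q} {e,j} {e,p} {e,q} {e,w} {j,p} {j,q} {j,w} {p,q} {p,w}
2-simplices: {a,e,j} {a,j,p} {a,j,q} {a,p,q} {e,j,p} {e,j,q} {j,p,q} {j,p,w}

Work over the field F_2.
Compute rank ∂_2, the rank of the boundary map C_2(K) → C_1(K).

rank∂_2=7

n_0=6 n_1=13 n_2=8  [Z2]
∂1: piv[ae,aj,ap,aq,ew] rk=5  ker:ej,ep,eq,jp,jq,jw,pq,pw
∂2: piv[aej,ajp,ajq,apq,ejp,ejq,jpw] rk=7  ker:jpq
rk∂_2=7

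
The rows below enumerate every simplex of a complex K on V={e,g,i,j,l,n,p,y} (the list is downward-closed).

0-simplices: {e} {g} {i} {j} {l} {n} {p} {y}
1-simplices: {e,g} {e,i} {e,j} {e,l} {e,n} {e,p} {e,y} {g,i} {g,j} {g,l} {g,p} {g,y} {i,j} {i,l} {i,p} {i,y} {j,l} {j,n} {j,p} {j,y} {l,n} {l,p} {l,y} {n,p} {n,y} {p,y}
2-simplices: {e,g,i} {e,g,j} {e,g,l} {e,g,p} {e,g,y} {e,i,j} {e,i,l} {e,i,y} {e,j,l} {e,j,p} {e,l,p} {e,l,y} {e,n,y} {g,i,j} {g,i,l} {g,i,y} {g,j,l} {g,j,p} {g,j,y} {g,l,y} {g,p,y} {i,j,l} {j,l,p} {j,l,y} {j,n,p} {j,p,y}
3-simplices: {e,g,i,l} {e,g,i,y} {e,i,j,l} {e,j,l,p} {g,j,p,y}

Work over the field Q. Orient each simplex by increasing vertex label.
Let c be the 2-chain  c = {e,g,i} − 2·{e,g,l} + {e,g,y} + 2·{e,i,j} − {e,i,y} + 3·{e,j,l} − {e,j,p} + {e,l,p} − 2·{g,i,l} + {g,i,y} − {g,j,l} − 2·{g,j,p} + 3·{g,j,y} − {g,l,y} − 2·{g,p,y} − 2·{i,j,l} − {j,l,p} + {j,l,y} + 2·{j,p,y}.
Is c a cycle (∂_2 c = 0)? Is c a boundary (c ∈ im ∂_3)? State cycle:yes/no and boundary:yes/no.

n_0=8 n_1=26 n_2=26 n_3=5  [Q]
∂1: piv[eg,ei,ej,el,en,ep,ey] rk=7  ker:gi,gj,gl,gp,gy,ij,il,ip,iy,jl,jn,jp,jy,ln,lp,ly,np,ny,py
∂2: piv[egi,egj,egl,egp,egy,eij,eil,eiy,ejl,ejp,elp,ely,eny,gjy,gpy,jnp] rk=16  ker:gij,gil,giy,gjl,gjp,gly,ijl,jlp,jly,jpy
∂3: piv[egil,egiy,eijl,ejlp,gjpy] rk=5
∂2c = 0
c vs im∂3: residual ≠ 0 ⇒ not boundary

cycle:yes boundary:no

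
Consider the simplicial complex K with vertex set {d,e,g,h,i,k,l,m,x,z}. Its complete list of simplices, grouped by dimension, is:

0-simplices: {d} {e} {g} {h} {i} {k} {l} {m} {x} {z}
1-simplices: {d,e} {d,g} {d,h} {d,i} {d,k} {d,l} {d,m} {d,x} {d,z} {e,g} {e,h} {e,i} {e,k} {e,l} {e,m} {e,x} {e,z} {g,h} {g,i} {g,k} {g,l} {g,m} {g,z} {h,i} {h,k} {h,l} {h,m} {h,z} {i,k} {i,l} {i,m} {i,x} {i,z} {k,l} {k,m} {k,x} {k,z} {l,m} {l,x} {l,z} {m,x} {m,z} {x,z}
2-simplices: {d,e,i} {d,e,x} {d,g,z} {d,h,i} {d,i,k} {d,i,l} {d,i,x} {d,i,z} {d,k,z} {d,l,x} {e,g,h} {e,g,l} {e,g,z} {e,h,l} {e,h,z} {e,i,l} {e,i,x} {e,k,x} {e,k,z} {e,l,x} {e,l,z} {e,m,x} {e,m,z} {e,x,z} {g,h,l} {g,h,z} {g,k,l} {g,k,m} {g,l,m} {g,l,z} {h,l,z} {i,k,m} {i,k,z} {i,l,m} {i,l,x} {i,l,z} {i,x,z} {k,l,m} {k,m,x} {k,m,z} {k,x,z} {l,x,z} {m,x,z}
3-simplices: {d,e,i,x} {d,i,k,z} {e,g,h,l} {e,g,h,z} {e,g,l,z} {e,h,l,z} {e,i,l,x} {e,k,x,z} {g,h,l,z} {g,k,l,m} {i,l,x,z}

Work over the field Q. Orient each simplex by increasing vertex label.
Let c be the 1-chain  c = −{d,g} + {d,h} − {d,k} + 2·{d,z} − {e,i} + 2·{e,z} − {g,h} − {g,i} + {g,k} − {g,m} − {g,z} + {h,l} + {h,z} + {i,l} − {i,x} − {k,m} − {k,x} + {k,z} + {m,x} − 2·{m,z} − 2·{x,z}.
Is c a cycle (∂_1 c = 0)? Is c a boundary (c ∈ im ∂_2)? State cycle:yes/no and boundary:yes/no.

n_0=10 n_1=43 n_2=43 n_3=11  [Q]
∂1: piv[de,dg,dh,di,dk,dl,dm,dx,dz] rk=9  ker:eg,eh,ei,ek,el,em,ex,ez,gh,gi,gk,gl,gm,gz,hi,hk,hl,hm,hz,ik,il,im,ix,iz,kl,km,kx,kz,lm,lx,lz,mx,mz,xz
∂2: piv[dei,dex,dgz,dhi,dik,dil,dix,diz,dkz,dlx,egh,egl,egz,ehl,ehz,eil,ekx,ekz,elz,emx,emz,exz,gkl,gkm,glm,ikm,ilm,ilz,kmx] rk=29  ker:eix,elx,ghl,ghz,glz,hlz,ikz,ilx,ixz,klm,kmz,kxz,lxz,mxz
∂3: piv[deix,dikz,eghl,eghz,eglz,ehlz,eilx,ekxz,gklm,ilxz] rk=10  ker:ghlz
∂1c = −{d} − {e} + 2·{g} − 2·{h} − 2·{i} + {k} + 2·{l} − {m} + {x} + {z}

cycle:no boundary:no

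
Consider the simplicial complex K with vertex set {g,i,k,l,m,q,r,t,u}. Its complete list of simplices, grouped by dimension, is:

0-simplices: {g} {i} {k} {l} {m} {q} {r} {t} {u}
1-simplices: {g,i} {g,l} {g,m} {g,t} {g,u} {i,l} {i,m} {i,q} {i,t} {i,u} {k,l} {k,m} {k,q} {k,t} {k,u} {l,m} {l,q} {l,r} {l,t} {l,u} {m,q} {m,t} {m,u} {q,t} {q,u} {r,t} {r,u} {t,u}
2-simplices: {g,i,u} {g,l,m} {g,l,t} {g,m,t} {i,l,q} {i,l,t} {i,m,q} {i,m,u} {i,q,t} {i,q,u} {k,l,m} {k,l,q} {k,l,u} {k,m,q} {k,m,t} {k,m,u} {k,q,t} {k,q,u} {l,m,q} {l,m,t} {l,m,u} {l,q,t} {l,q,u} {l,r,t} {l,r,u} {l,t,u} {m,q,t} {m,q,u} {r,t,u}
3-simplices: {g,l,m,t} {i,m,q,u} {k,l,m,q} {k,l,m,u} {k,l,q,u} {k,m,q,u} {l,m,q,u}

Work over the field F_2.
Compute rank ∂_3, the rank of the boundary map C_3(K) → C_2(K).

n_0=9 n_1=28 n_2=29 n_3=7  [Z2]
∂1: piv[gi,gl,gm,gt,gu,iq,kl,lr] rk=8  ker:il,im,it,iu,km,kq,kt,ku,lm,lq,lt,lu,mq,mt,mu,qt,qu,rt,ru,tu
∂2: piv[giu,glm,glt,gmt,ilq,ilt,imq,imu,iqt,iqu,klm,klq,klu,kmq,kmt,kmu,lrt,lru,ltu] rk=19  ker:kqt,kqu,lmq,lmt,lmu,lqt,lqu,mqt,mqu,rtu
∂3: piv[glmt,imqu,klmq,klmu,klqu,kmqu] rk=6  ker:lmqu
rk∂_3=6

rank∂_3=6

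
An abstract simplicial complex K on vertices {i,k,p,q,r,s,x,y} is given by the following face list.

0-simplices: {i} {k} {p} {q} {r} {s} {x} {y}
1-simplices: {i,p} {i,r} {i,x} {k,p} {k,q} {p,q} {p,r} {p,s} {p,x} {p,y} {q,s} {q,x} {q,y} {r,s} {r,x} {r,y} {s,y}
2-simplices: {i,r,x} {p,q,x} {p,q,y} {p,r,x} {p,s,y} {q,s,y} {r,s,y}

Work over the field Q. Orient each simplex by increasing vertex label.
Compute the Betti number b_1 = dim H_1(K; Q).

b_1=3

n_0=8 n_1=17 n_2=7  [Q]
∂1: piv[ip,ir,ix,kp,kq,ps,py] rk=7  ker:pq,pr,px,qs,qx,qy,rs,rx,ry,sy
∂2: piv[irx,pqx,pqy,prx,psy,qsy,rsy] rk=7
b_1=(17−7)−7=3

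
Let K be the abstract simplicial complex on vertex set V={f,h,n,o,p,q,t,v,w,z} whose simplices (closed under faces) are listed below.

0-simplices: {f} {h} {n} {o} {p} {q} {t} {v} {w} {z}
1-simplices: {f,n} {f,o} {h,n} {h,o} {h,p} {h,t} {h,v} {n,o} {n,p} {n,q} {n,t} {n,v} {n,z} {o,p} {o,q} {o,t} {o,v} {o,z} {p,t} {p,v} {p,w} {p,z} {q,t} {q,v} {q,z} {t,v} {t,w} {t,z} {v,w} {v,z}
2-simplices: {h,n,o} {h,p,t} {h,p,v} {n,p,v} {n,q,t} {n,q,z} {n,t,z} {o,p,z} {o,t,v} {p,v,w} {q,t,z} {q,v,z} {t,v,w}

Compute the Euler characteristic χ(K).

n_0=10 n_1=30 n_2=13
χ=+10−30+13=-7

χ(K)=-7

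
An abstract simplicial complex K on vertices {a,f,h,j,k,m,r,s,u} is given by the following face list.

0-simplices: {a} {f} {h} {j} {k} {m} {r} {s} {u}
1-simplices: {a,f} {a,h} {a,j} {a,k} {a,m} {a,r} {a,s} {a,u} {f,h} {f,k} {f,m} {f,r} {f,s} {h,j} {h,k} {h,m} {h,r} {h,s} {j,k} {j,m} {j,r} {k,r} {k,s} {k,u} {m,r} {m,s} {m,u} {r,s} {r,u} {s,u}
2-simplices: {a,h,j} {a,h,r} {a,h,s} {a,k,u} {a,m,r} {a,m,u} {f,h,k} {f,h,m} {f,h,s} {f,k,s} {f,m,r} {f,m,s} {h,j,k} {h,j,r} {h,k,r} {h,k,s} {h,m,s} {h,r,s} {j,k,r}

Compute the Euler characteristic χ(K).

χ(K)=-2

n_0=9 n_1=30 n_2=19
χ=+9−30+19=-2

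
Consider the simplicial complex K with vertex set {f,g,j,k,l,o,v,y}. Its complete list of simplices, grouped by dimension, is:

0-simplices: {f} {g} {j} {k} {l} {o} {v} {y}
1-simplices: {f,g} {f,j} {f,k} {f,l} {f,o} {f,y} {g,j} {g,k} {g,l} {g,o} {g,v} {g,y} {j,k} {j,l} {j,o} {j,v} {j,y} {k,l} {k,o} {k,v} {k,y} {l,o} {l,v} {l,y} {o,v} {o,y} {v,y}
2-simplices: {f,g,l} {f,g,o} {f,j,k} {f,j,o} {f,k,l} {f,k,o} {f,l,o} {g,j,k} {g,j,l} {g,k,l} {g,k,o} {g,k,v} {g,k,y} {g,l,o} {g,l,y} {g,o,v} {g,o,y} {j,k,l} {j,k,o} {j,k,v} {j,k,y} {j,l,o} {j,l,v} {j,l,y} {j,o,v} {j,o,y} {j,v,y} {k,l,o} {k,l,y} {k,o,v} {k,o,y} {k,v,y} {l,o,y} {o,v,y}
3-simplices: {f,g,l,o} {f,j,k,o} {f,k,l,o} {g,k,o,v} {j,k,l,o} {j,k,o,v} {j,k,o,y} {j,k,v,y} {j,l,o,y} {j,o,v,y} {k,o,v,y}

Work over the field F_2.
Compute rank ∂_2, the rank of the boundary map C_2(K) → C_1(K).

rank∂_2=19

n_0=8 n_1=27 n_2=34 n_3=11  [Z2]
∂1: piv[fg,fj,fk,fl,fo,fy,gv] rk=7  ker:gj,gk,gl,go,gy,jk,jl,jo,jv,jy,kl,ko,kv,ky,lo,lv,ly,ov,oy,vy
∂2: piv[fgl,fgo,fjk,fjo,fkl,fko,flo,gjk,gjl,gkl,gkv,gky,gly,gov,goy,jkv,jky,jlv,jvy] rk=19  ker:gko,glo,jkl,jko,jlo,jly,jov,joy,klo,kly,kov,koy,kvy,loy,ovy
∂3: piv[fglo,fjko,fklo,gkov,jklo,jkov,jkoy,jkvy,jloy,jovy] rk=10  ker:kovy
rk∂_2=19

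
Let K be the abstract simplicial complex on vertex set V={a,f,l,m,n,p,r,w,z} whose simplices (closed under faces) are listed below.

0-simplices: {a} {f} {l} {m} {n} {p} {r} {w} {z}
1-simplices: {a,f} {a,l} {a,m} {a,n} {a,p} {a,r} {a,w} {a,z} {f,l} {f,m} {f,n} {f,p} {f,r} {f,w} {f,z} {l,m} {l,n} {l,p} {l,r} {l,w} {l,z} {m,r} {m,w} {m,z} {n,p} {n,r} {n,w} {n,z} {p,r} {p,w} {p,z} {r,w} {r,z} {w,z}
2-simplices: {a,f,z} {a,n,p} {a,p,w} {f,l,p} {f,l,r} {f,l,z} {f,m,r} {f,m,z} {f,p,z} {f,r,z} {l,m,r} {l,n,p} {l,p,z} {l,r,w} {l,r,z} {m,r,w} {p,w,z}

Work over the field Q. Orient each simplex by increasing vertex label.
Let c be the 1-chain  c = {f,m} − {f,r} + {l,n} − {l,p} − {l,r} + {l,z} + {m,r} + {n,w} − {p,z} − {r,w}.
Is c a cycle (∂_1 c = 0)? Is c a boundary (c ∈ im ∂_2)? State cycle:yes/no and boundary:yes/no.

cycle:yes boundary:no

n_0=9 n_1=34 n_2=17  [Q]
∂1: piv[af,al,am,an,ap,ar,aw,az] rk=8  ker:fl,fm,fn,fp,fr,fw,fz,lm,ln,lp,lr,lw,lz,mr,mw,mz,np,nr,nw,nz,pr,pw,pz,rw,rz,wz
∂2: piv[afz,anp,apw,flp,flr,flz,fmr,fmz,fpz,frz,lmr,lnp,lrw,mrw,pwz] rk=15  ker:lpz,lrz
∂1c = 0
c vs im∂2: residual ≠ 0 ⇒ not boundary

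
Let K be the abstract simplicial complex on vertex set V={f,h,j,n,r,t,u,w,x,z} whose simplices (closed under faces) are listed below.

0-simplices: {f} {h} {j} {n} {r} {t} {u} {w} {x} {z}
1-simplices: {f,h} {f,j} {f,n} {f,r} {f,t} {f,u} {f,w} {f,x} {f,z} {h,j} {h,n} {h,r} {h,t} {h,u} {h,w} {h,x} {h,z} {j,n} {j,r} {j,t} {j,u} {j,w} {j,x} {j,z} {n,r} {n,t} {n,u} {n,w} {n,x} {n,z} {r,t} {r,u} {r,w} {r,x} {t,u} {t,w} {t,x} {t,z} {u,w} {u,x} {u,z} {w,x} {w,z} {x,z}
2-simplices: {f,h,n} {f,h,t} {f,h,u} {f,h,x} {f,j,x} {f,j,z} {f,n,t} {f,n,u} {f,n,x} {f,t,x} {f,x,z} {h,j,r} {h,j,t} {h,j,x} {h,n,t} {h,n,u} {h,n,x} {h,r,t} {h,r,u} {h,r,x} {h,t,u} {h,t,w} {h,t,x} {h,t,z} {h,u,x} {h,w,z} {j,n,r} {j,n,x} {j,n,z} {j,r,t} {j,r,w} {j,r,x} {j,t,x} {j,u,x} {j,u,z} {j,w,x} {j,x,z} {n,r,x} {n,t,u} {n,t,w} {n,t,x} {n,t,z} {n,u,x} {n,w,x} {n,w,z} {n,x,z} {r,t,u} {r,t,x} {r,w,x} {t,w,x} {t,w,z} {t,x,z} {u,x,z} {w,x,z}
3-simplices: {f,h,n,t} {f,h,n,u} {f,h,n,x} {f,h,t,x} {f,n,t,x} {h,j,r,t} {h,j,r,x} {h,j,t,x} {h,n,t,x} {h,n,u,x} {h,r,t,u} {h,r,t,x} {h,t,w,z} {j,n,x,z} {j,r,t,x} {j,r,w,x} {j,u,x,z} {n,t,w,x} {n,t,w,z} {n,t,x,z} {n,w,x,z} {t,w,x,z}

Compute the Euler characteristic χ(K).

n_0=10 n_1=44 n_2=54 n_3=22
χ=+10−44+54−22=-2

χ(K)=-2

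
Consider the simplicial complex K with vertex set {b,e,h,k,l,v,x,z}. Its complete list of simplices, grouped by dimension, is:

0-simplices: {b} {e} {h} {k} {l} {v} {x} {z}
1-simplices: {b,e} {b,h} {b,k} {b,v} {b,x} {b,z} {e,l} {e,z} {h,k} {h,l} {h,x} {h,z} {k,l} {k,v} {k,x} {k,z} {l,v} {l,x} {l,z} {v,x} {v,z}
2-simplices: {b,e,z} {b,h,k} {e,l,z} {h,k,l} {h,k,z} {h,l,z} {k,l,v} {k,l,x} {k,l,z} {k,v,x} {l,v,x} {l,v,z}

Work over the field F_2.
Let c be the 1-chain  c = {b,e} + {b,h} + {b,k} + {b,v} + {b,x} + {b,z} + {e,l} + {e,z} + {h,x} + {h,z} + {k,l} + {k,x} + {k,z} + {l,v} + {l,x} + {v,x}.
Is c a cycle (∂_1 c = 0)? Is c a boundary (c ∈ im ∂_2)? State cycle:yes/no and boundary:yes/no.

n_0=8 n_1=21 n_2=12  [Z2]
∂1: piv[be,bh,bk,bv,bx,bz,el] rk=7  ker:ez,hk,hl,hx,hz,kl,kv,kx,kz,lv,lx,lz,vx,vz
∂2: piv[bez,bhk,elz,hkl,hkz,hlz,klv,klx,kvx,lvz] rk=10  ker:klz,lvx
∂1c = {e} + {h} + {v} + {x}

cycle:no boundary:no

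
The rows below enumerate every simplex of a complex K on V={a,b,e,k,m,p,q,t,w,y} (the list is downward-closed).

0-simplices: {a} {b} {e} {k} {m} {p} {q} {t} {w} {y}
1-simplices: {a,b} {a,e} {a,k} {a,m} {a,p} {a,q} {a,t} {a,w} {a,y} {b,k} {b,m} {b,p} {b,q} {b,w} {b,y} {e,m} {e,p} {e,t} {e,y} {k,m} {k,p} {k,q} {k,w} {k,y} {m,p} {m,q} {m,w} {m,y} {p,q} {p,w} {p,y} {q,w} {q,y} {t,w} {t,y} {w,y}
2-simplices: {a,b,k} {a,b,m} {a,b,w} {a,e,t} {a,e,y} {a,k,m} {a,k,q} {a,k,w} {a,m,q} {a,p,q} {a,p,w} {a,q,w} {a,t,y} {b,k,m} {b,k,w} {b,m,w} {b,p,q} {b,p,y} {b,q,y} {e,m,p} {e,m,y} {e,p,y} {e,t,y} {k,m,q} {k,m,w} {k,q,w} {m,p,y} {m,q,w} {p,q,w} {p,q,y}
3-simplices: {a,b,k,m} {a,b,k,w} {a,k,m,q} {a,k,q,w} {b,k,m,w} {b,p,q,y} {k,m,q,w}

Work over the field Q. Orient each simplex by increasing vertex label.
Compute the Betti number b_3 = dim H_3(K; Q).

n_0=10 n_1=36 n_2=30 n_3=7  [Q]
∂1: piv[ab,ae,ak,am,ap,aq,at,aw,ay] rk=9  ker:bk,bm,bp,bq,bw,by,em,ep,et,ey,km,kp,kq,kw,ky,mp,mq,mw,my,pq,pw,py,qw,qy,tw,ty,wy
∂2: piv[abk,abm,abw,aet,aey,akm,akq,akw,amq,apq,apw,aqw,aty,bmw,bpq,bpy,bqy,emp,emy,epy] rk=20  ker:bkm,bkw,ety,kmq,kmw,kqw,mpy,mqw,pqw,pqy
∂3: piv[abkm,abkw,akmq,akqw,bkmw,bpqy,kmqw] rk=7
b_3=(7−7)−0=0

b_3=0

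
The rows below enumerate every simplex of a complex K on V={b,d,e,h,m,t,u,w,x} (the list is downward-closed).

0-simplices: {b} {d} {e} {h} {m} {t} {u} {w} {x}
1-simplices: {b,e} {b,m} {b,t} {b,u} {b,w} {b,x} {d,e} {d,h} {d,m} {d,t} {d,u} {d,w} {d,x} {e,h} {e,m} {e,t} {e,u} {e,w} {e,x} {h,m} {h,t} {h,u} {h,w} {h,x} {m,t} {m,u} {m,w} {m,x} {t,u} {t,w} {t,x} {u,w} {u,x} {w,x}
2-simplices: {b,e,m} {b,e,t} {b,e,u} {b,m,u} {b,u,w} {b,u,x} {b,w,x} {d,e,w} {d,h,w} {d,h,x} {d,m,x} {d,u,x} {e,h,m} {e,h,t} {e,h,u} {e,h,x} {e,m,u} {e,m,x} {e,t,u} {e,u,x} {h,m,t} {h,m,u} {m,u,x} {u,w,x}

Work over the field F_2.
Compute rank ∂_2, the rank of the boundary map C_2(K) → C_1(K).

rank∂_2=20

n_0=9 n_1=34 n_2=24  [Z2]
∂1: piv[be,bm,bt,bu,bw,bx,de,dh] rk=8  ker:dm,dt,du,dw,dx,eh,em,et,eu,ew,ex,hm,ht,hu,hw,hx,mt,mu,mw,mx,tu,tw,tx,uw,ux,wx
∂2: piv[bem,bet,beu,bmu,buw,bux,bwx,dew,dhw,dhx,dmx,dux,ehm,eht,ehu,ehx,emx,etu,eux,hmt] rk=20  ker:emu,hmu,mux,uwx
rk∂_2=20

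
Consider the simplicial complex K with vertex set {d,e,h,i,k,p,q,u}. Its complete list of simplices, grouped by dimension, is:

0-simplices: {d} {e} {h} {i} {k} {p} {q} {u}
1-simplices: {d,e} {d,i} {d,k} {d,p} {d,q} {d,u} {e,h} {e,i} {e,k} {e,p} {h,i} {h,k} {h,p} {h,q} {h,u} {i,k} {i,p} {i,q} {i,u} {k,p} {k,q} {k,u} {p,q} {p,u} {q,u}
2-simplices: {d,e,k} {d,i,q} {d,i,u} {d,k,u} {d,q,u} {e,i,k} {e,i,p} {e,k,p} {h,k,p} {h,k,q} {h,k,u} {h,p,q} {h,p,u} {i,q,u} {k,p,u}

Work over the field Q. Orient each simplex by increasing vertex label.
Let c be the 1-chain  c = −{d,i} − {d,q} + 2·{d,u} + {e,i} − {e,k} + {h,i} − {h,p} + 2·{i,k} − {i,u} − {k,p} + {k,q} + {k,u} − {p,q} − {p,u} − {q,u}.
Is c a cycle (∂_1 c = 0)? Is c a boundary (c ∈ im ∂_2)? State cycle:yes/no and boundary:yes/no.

cycle:yes boundary:no

n_0=8 n_1=25 n_2=15  [Q]
∂1: piv[de,di,dk,dp,dq,du,eh] rk=7  ker:ei,ek,ep,hi,hk,hp,hq,hu,ik,ip,iq,iu,kp,kq,ku,pq,pu,qu
∂2: piv[dek,diq,diu,dku,dqu,eik,eip,ekp,hkp,hkq,hku,hpq,hpu] rk=13  ker:iqu,kpu
∂1c = 0
c vs im∂2: residual ≠ 0 ⇒ not boundary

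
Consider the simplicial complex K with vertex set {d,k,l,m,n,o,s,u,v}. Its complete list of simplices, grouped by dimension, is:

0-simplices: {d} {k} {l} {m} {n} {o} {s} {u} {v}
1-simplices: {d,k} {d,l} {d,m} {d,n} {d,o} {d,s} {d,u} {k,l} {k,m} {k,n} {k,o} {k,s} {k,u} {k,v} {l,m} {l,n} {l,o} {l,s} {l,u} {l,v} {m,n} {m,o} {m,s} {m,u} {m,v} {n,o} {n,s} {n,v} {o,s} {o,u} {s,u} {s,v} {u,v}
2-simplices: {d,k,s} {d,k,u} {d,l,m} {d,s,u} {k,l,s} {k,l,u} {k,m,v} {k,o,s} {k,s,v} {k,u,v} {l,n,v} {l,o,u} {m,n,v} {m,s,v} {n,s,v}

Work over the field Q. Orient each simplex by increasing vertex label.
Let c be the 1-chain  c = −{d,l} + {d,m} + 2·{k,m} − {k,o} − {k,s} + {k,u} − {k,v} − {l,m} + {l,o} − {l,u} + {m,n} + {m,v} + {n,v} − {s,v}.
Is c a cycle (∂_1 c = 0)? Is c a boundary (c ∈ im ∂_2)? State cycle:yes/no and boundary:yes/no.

n_0=9 n_1=33 n_2=15  [Q]
∂1: piv[dk,dl,dm,dn,do,ds,du,kv] rk=8  ker:kl,km,kn,ko,ks,ku,lm,ln,lo,ls,lu,lv,mn,mo,ms,mu,mv,no,ns,nv,os,ou,su,sv,uv
∂2: piv[dks,dku,dlm,dsu,kls,klu,kmv,kos,ksv,kuv,lnv,lou,mnv,msv,nsv] rk=15
∂1c = 0
c vs im∂2: residual ≠ 0 ⇒ not boundary

cycle:yes boundary:no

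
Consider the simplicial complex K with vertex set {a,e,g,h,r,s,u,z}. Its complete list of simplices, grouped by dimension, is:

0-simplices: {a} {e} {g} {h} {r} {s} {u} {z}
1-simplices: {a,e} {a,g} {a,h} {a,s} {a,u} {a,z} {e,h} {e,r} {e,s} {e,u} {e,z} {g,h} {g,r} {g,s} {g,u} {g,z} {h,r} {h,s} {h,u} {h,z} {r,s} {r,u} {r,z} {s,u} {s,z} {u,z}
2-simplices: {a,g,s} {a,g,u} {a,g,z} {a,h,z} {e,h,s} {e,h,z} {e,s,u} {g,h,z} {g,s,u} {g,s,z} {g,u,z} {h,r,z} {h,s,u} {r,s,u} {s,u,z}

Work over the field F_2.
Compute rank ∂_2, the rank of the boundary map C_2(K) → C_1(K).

n_0=8 n_1=26 n_2=15  [Z2]
∂1: piv[ae,ag,ah,as,au,az,er] rk=7  ker:eh,es,eu,ez,gh,gr,gs,gu,gz,hr,hs,hu,hz,rs,ru,rz,su,sz,uz
∂2: piv[ags,agu,agz,ahz,ehs,ehz,esu,ghz,gsu,gsz,guz,hrz,hsu,rsu] rk=14  ker:suz
rk∂_2=14

rank∂_2=14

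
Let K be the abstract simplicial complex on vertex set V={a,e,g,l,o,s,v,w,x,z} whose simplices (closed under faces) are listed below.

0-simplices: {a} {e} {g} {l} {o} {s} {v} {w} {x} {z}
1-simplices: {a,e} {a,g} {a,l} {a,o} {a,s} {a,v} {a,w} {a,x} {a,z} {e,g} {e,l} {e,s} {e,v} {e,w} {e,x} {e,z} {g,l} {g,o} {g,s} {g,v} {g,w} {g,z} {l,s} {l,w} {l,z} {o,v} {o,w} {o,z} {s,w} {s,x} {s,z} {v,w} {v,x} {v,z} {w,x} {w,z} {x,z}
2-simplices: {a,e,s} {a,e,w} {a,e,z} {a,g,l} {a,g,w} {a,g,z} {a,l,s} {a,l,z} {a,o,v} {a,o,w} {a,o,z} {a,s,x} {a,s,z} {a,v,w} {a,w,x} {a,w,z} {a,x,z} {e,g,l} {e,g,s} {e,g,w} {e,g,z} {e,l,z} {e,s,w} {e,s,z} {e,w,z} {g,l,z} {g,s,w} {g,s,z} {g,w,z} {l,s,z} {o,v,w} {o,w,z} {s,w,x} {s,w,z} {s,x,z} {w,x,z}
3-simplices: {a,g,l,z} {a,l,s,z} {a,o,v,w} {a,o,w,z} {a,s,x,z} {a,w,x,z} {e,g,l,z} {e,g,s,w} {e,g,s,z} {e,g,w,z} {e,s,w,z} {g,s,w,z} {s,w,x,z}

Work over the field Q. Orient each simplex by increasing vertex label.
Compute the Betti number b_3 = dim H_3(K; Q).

n_0=10 n_1=37 n_2=36 n_3=13  [Q]
∂1: piv[ae,ag,al,ao,as,av,aw,ax,az] rk=9  ker:eg,el,es,ev,ew,ex,ez,gl,go,gs,gv,gw,gz,ls,lw,lz,ov,ow,oz,sw,sx,sz,vw,vx,vz,wx,wz,xz
∂2: piv[aes,aew,aez,agl,agw,agz,als,alz,aov,aow,aoz,asx,asz,avw,awx,awz,axz,egl,egs,egw,esw] rk=21  ker:egz,elz,esz,ewz,glz,gsw,gsz,gwz,lsz,ovw,owz,swx,swz,sxz,wxz
∂3: piv[aglz,alsz,aovw,aowz,asxz,awxz,eglz,egsw,egsz,egwz,eswz,swxz] rk=12  ker:gswz
b_3=(13−12)−0=1

b_3=1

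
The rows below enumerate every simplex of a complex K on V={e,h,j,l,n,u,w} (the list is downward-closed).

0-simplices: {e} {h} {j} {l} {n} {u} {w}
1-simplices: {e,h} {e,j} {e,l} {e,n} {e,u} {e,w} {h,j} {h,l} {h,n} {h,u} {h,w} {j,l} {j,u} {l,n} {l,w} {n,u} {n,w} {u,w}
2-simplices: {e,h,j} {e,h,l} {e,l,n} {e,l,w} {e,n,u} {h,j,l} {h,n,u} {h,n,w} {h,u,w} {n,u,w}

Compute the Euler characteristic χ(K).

n_0=7 n_1=18 n_2=10
χ=+7−18+10=-1

χ(K)=-1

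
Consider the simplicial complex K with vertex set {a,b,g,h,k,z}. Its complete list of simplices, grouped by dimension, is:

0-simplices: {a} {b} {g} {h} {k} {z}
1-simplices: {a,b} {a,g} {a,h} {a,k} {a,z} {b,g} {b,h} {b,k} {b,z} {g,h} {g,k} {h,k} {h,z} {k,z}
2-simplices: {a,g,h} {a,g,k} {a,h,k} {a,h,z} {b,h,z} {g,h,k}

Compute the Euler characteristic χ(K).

n_0=6 n_1=14 n_2=6
χ=+6−14+6=-2

χ(K)=-2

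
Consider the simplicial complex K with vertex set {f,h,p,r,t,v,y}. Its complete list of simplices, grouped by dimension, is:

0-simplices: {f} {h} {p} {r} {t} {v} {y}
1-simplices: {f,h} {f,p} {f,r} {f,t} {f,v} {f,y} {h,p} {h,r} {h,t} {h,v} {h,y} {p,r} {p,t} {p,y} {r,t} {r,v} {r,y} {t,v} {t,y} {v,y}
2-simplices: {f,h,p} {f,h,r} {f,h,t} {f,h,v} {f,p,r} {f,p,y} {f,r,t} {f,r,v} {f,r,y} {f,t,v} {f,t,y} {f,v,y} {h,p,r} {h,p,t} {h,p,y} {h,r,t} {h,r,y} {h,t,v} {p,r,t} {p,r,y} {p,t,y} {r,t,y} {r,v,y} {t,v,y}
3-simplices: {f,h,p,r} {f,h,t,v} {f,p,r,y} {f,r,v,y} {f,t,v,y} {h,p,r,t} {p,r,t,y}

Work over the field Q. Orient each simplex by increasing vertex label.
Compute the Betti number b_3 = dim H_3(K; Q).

n_0=7 n_1=20 n_2=24 n_3=7  [Q]
∂1: piv[fh,fp,fr,ft,fv,fy] rk=6  ker:hp,hr,ht,hv,hy,pr,pt,py,rt,rv,ry,tv,ty,vy
∂2: piv[fhp,fhr,fht,fhv,fpr,fpy,frt,frv,fry,ftv,fty,fvy,hpt,hpy] rk=14  ker:hpr,hrt,hry,htv,prt,pry,pty,rty,rvy,tvy
∂3: piv[fhpr,fhtv,fpry,frvy,ftvy,hprt,prty] rk=7
b_3=(7−7)−0=0

b_3=0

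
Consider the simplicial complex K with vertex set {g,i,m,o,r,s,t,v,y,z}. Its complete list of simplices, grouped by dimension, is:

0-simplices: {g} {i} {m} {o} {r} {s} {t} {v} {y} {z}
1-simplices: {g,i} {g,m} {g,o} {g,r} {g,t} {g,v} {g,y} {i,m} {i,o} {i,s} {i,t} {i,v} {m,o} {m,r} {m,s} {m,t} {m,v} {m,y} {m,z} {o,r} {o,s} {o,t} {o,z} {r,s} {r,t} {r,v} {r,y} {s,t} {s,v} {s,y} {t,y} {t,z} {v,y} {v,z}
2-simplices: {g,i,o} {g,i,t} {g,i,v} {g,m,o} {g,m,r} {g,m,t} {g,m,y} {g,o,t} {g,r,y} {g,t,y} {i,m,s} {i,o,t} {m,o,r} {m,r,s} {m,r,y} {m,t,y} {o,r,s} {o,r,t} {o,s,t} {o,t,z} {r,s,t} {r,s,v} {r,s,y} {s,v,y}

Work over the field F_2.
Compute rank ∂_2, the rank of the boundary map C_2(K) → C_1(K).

n_0=10 n_1=34 n_2=24  [Z2]
∂1: piv[gi,gm,go,gr,gt,gv,gy,is,mz] rk=9  ker:im,io,it,iv,mo,mr,ms,mt,mv,my,or,os,ot,oz,rs,rt,rv,ry,st,sv,sy,ty,tz,vy,vz
∂2: piv[gio,git,giv,gmo,gmr,gmt,gmy,got,gry,gty,ims,mor,mrs,ors,ort,ost,otz,rsv,rsy,svy] rk=20  ker:iot,mry,mty,rst
rk∂_2=20

rank∂_2=20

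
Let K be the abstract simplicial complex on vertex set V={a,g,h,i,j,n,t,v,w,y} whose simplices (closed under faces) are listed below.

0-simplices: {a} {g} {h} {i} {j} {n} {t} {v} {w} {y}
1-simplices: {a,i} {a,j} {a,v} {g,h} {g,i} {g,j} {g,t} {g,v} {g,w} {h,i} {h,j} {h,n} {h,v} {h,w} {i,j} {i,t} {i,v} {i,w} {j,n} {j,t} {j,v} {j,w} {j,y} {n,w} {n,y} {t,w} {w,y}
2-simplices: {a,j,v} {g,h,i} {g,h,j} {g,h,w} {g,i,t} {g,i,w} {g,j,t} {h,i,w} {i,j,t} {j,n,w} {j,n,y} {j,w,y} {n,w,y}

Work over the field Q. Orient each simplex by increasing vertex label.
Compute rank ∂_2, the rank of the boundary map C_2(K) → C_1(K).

rank∂_2=11

n_0=10 n_1=27 n_2=13  [Q]
∂1: piv[ai,aj,av,gh,gi,gt,gw,hn,jy] rk=9  ker:gj,gv,hi,hj,hv,hw,ij,it,iv,iw,jn,jt,jv,jw,nw,ny,tw,wy
∂2: piv[ajv,ghi,ghj,ghw,git,giw,gjt,ijt,jnw,jny,jwy] rk=11  ker:hiw,nwy
rk∂_2=11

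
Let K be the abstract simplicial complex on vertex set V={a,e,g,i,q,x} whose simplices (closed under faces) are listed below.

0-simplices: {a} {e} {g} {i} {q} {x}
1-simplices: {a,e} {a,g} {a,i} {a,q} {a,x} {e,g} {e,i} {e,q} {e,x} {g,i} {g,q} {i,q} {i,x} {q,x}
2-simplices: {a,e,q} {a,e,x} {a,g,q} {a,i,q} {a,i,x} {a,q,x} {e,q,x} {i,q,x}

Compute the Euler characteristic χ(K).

χ(K)=0

n_0=6 n_1=14 n_2=8
χ=+6−14+8=0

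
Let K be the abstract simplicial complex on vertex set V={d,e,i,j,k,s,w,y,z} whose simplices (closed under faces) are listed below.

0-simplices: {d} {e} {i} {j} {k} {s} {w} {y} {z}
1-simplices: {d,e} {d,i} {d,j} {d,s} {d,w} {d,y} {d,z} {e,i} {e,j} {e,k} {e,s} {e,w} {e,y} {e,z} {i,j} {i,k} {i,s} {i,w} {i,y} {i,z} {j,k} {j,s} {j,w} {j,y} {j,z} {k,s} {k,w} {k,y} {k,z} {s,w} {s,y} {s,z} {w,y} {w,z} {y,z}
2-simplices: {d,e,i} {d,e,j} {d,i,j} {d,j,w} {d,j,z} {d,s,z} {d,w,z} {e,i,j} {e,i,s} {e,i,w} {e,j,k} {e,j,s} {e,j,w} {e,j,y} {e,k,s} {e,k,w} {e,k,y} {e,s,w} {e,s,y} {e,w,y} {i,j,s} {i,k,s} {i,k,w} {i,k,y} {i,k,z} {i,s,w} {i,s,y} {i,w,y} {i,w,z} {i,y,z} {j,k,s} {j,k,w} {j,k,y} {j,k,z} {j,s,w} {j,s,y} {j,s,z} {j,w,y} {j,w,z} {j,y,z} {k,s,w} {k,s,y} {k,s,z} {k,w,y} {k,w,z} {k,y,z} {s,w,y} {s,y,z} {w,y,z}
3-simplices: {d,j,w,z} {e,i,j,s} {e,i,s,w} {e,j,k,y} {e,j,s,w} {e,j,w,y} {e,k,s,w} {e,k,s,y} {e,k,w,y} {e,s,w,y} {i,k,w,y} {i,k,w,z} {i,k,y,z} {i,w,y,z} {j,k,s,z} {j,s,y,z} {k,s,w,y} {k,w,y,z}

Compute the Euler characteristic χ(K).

n_0=9 n_1=35 n_2=49 n_3=18
χ=+9−35+49−18=5

χ(K)=5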